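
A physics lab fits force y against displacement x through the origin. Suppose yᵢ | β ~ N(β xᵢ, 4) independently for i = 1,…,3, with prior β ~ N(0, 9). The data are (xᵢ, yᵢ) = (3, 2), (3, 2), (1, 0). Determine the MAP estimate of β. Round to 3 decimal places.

β̂_MAP = 0.617

log p(β | y) = −Σ(yᵢ − βxᵢ)²/(2·4) − β²/(2·9) + const.
Setting the derivative to zero: Σxᵢ(yᵢ − βxᵢ)/4 − β/9 = 0, so β = Σxᵢyᵢ / (Σxᵢ² + σ²/τ²).
Σxᵢyᵢ = 3·2 + 3·2 + 1·0 = 12; Σxᵢ² = 19; σ²/τ² = 4/9.
β̂_MAP = 12 / (19 + 4/9) = 12/(175/9) = 108/175 ≈ 0.617.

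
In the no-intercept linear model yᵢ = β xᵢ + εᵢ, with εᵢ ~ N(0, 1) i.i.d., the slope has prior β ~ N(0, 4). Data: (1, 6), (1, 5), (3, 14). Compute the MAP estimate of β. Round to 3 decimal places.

log p(β | y) = −Σ(yᵢ − βxᵢ)²/(2·1) − β²/(2·4) + const.
Setting the derivative to zero: Σxᵢ(yᵢ − βxᵢ)/1 − β/4 = 0, so β = Σxᵢyᵢ / (Σxᵢ² + σ²/τ²).
Σxᵢyᵢ = 1·6 + 1·5 + 3·14 = 53; Σxᵢ² = 11; σ²/τ² = 0.25.
β̂_MAP = 53 / (11 + 0.25) = 53/11.25 ≈ 4.711.

β̂_MAP = 4.711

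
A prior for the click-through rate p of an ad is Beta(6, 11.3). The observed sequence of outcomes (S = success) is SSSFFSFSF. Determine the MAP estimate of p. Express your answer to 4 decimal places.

Prior: Beta(6, 11.3).
Data: 5 successes in 9 trials (from the sequence). The binomial likelihood contributes p^5(1−p)^4, so the posterior is Beta(6+5, 11.3+4) = Beta(11, 15.3).
For Beta(a, b) with a, b > 1 the mode is (a−1)/(a+b−2) = 10/24.3 ≈ 0.4115.

p̂_MAP = 0.4115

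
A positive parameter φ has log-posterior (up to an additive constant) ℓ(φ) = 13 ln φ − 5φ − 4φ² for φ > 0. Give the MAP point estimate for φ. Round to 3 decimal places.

ℓ'(φ) = 13/φ − 5 − 8φ. Setting this to zero and multiplying by φ: 8φ² + 5φ − 13 = 0.
φ = (−5 + √(5² + 4·8·13)) / (2·8) = (−5 + √441) / 16 = (−5 + 21)/16 = 1.
ℓ''(φ) = −13/φ² − 8 < 0, confirming a maximum.

φ̂_MAP = 1.000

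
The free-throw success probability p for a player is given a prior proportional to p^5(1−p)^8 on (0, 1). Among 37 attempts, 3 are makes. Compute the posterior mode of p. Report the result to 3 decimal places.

The prior density ∝ p^5(1−p)^8 is the kernel of Beta(6, 9).
Data: 3 successes in 37 trials. The binomial likelihood contributes p^3(1−p)^34, so the posterior is Beta(6+3, 9+34) = Beta(9, 43).
For Beta(a, b) with a, b > 1 the mode is (a−1)/(a+b−2) = 8/50 ≈ 0.160.

p̂_MAP = 0.160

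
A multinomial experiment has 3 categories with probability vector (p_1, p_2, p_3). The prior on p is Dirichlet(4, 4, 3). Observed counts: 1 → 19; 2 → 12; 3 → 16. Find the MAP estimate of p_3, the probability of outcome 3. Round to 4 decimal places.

MAP estimate: 0.3273

The posterior is Dirichlet(αᵢ + nᵢ) = Dirichlet(23, 16, 19).
For a Dirichlet(a₁,…,a_K) with all aᵢ > 1, the mode has j-th component (aⱼ − 1)/(Σaᵢ − K).
Here Σaᵢ = 58 and K = 3, so p_3 = (19 − 1)/(58 − 3) = 18/55 ≈ 0.3273.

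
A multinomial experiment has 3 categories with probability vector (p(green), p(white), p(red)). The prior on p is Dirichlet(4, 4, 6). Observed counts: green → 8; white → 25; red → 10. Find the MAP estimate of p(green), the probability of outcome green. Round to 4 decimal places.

MAP estimate of p(green) = 0.2037

The posterior is Dirichlet(αᵢ + nᵢ) = Dirichlet(12, 29, 16).
For a Dirichlet(a₁,…,a_K) with all aᵢ > 1, the mode has j-th component (aⱼ − 1)/(Σaᵢ − K).
Here Σaᵢ = 57 and K = 3, so p(green) = (12 − 1)/(57 − 3) = 11/54 ≈ 0.2037.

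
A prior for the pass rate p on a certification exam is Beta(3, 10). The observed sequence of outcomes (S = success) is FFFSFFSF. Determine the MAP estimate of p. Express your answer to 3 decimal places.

p̂_MAP = 0.211

Prior: Beta(3, 10).
Data: 2 successes in 8 trials (from the sequence). The binomial likelihood contributes p^2(1−p)^6, so the posterior is Beta(3+2, 10+6) = Beta(5, 16).
For Beta(a, b) with a, b > 1 the mode is (a−1)/(a+b−2) = 4/19 ≈ 0.211.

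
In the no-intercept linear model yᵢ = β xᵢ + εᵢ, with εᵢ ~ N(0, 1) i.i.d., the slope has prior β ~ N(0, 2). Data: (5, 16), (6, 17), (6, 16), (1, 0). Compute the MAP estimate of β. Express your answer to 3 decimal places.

β̂_MAP = 2.822

log p(β | y) = −Σ(yᵢ − βxᵢ)²/(2·1) − β²/(2·2) + const.
Setting the derivative to zero: Σxᵢ(yᵢ − βxᵢ)/1 − β/2 = 0, so β = Σxᵢyᵢ / (Σxᵢ² + σ²/τ²).
Σxᵢyᵢ = 5·16 + 6·17 + 6·16 + 1·0 = 278; Σxᵢ² = 98; σ²/τ² = 0.5.
β̂_MAP = 278 / (98 + 0.5) = 278/98.5 ≈ 2.822.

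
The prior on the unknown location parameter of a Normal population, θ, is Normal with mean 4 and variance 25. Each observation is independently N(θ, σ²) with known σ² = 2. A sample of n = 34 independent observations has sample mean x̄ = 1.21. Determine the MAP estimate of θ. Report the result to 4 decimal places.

n = 34, x̄ = 1.21.
For a Normal prior and Normal likelihood with known variance, the posterior is Normal; its mode equals its mean, the precision-weighted average.
Prior precision 1/σ₀² = 1/25 = 0.04; data precision n/σ² = 34/2 = 17.
θ̂ = (0.04·4 + 17·1.21) / (0.04 + 17) = 20.73/17.04 = 691/568 ≈ 1.2165.

θ̂_MAP = 1.2165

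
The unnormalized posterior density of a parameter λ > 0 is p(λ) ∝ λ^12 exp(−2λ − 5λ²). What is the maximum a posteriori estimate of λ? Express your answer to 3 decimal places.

ℓ'(λ) = 12/λ − 2 − 10λ. Setting this to zero and multiplying by λ: 10λ² + 2λ − 12 = 0.
λ = (−2 + √(2² + 4·10·12)) / (2·10) = (−2 + √484) / 20 = (−2 + 22)/20 = 1.
ℓ''(λ) = −12/λ² − 10 < 0, confirming a maximum.

λ̂_MAP = 1.000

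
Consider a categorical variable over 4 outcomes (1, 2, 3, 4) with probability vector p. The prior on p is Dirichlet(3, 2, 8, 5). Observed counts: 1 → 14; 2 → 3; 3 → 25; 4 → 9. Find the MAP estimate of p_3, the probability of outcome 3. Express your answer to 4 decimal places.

The posterior is Dirichlet(αᵢ + nᵢ) = Dirichlet(17, 5, 33, 14).
For a Dirichlet(a₁,…,a_K) with all aᵢ > 1, the mode has j-th component (aⱼ − 1)/(Σaᵢ − K).
Here Σaᵢ = 69 and K = 4, so p_3 = (33 − 1)/(69 − 4) = 32/65 ≈ 0.4923.

MAP estimate: 0.4923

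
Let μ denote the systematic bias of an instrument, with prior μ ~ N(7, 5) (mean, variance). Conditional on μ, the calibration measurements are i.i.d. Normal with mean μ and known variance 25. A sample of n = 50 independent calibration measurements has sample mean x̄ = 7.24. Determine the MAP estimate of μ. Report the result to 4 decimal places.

μ̂_MAP = 7.2182

n = 50, x̄ = 7.24.
For a Normal prior and Normal likelihood with known variance, the posterior is Normal; its mode equals its mean, the precision-weighted average.
Prior precision 1/σ₀² = 1/5 = 0.2; data precision n/σ² = 50/25 = 2.
μ̂ = (0.2·7 + 2·7.24) / (0.2 + 2) = 15.88/2.2 = 397/55 ≈ 7.2182.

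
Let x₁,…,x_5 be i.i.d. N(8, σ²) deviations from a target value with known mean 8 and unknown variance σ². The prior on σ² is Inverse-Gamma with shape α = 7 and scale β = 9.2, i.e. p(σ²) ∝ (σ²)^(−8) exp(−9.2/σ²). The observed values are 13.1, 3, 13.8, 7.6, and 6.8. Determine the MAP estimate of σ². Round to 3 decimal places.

Sum of squared deviations about the known mean: SS = (13.1−8)² + (3−8)² + (13.8−8)² + (7.6−8)² + (6.8−8)² = 86.25.
The Normal likelihood contributes (σ²)^(−n/2) exp(−SS/(2σ²)), so the posterior is Inverse-Gamma(α + n/2, β + SS/2) = Inverse-Gamma(9.5, 52.325).
The mode of Inverse-Gamma(a, b) is b/(a+1) = 52.325/10.5 ≈ 4.983.

σ̂²_MAP = 4.983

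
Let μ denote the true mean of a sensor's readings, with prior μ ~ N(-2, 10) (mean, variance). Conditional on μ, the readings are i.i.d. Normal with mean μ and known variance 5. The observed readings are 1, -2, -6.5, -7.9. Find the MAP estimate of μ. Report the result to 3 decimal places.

μ̂_MAP = -3.644

n = 4; x̄ = (1 + (-2) + (-6.5) + (-7.9))/4 = -15.4/4 = -3.85.
For a Normal prior and Normal likelihood with known variance, the posterior is Normal; its mode equals its mean, the precision-weighted average.
Prior precision 1/σ₀² = 1/10 = 0.1; data precision n/σ² = 4/5 = 0.8.
μ̂ = (0.1·(-2) + 0.8·(-3.85)) / (0.1 + 0.8) = (-3.28)/0.9 = -164/45 ≈ -3.644.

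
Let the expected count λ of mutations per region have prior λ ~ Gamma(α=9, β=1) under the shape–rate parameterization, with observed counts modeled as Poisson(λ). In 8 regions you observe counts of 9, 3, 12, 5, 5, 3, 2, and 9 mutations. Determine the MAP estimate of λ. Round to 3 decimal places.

Σxᵢ = 9+3+12+5+5+3+2+9 = 48, with n = 8.
Posterior ∝ λ^8e^(−1λ) · λ^48e^(−8λ) = λ^56e^(−9λ), i.e. Gamma(shape=57, rate=9).
The mode of a Gamma(a, b) with a ≥ 1 (shape–rate) is (a−1)/b = 56/9 ≈ 6.222.

λ̂_MAP = 6.222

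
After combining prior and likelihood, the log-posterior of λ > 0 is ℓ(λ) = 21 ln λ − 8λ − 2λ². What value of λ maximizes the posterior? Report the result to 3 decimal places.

λ̂_MAP = 1.500

ℓ'(λ) = 21/λ − 8 − 4λ. Setting this to zero and multiplying by λ: 4λ² + 8λ − 21 = 0.
λ = (−8 + √(8² + 4·4·21)) / (2·4) = (−8 + √400) / 8 = (−8 + 20)/8 = 3/2.
ℓ''(λ) = −21/λ² − 4 < 0, confirming a maximum.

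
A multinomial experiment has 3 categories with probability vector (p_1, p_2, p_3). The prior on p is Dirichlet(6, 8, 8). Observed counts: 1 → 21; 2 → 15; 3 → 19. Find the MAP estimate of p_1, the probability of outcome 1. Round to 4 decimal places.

MAP estimate: 0.3514

The posterior is Dirichlet(αᵢ + nᵢ) = Dirichlet(27, 23, 27).
For a Dirichlet(a₁,…,a_K) with all aᵢ > 1, the mode has j-th component (aⱼ − 1)/(Σaᵢ − K).
Here Σaᵢ = 77 and K = 3, so p_1 = (27 − 1)/(77 − 3) = 26/74 ≈ 0.3514.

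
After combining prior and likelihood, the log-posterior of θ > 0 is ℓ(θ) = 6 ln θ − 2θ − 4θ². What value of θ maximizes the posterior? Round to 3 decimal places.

θ̂_MAP = 0.750

ℓ'(θ) = 6/θ − 2 − 8θ. Setting this to zero and multiplying by θ: 8θ² + 2θ − 6 = 0.
θ = (−2 + √(2² + 4·8·6)) / (2·8) = (−2 + √196) / 16 = (−2 + 14)/16 = 3/4.
ℓ''(θ) = −6/θ² − 8 < 0, confirming a maximum.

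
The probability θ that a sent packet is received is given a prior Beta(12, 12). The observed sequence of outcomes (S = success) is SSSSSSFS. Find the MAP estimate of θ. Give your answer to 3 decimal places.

θ̂_MAP = 0.600

Prior: Beta(12, 12).
Data: 7 successes in 8 trials (from the sequence). The binomial likelihood contributes θ^7(1−θ)^1, so the posterior is Beta(12+7, 12+1) = Beta(19, 13).
For Beta(a, b) with a, b > 1 the mode is (a−1)/(a+b−2) = 18/30 ≈ 0.600.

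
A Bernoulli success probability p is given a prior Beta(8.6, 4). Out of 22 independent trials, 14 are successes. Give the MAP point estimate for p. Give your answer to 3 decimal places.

Prior: Beta(8.6, 4).
Data: 14 successes in 22 trials. The binomial likelihood contributes p^14(1−p)^8, so the posterior is Beta(8.6+14, 4+8) = Beta(22.6, 12).
For Beta(a, b) with a, b > 1 the mode is (a−1)/(a+b−2) = 21.6/32.6 ≈ 0.663.

p̂_MAP = 0.663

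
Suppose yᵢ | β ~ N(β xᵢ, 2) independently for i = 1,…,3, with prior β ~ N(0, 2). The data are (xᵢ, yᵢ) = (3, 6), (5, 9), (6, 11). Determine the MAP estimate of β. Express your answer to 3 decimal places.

β̂_MAP = 1.817

log p(β | y) = −Σ(yᵢ − βxᵢ)²/(2·2) − β²/(2·2) + const.
Setting the derivative to zero: Σxᵢ(yᵢ − βxᵢ)/2 − β/2 = 0, so β = Σxᵢyᵢ / (Σxᵢ² + σ²/τ²).
Σxᵢyᵢ = 3·6 + 5·9 + 6·11 = 129; Σxᵢ² = 70; σ²/τ² = 1.
β̂_MAP = 129 / (70 + 1) = 129/71 ≈ 1.817.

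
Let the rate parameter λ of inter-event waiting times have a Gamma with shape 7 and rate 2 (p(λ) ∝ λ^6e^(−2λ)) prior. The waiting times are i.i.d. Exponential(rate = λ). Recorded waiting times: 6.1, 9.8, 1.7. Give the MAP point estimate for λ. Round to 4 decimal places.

λ̂_MAP = 0.4592

The Exponential(rate=λ) likelihood is ∝ λ^n e^(−λΣtᵢ). Here n = 3 and Σtᵢ = 6.1 + 9.8 + 1.7 = 17.6.
Posterior ∝ λ^6e^(−2λ) · λ^3e^(−17.6λ) = λ^9e^(−19.6λ), i.e. Gamma(10, 19.6).
Mode = (a−1)/b = 9/19.6 ≈ 0.4592.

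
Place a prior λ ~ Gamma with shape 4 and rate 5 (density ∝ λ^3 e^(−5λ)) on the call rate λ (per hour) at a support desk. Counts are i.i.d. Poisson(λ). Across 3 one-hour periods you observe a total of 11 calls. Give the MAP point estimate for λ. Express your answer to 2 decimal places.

λ̂_MAP = 1.75

Σxᵢ = 11, n = 3.
Posterior ∝ λ^3e^(−5λ) · λ^11e^(−3λ) = λ^14e^(−8λ), i.e. Gamma(shape=15, rate=8).
The mode of a Gamma(a, b) with a ≥ 1 (shape–rate) is (a−1)/b = 14/8 ≈ 1.75.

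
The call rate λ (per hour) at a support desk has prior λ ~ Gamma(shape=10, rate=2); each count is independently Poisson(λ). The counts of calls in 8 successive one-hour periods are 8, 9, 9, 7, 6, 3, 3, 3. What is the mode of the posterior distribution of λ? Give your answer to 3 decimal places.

λ̂_MAP = 5.700

Σxᵢ = 8+9+9+7+6+3+3+3 = 48, with n = 8.
Posterior ∝ λ^9e^(−2λ) · λ^48e^(−8λ) = λ^57e^(−10λ), i.e. Gamma(shape=58, rate=10).
The mode of a Gamma(a, b) with a ≥ 1 (shape–rate) is (a−1)/b = 57/10 ≈ 5.700.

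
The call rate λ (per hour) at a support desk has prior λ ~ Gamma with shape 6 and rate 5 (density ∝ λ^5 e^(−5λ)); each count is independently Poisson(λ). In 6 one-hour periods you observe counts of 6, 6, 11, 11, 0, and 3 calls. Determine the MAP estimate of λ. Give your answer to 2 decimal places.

λ̂_MAP = 3.82

Σxᵢ = 6+6+11+11+0+3 = 37, with n = 6.
Posterior ∝ λ^5e^(−5λ) · λ^37e^(−6λ) = λ^42e^(−11λ), i.e. Gamma(shape=43, rate=11).
The mode of a Gamma(a, b) with a ≥ 1 (shape–rate) is (a−1)/b = 42/11 ≈ 3.82.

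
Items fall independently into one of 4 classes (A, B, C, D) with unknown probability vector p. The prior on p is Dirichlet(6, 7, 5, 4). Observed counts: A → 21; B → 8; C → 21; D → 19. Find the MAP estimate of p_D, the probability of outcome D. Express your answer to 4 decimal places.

The posterior is Dirichlet(αᵢ + nᵢ) = Dirichlet(27, 15, 26, 23).
For a Dirichlet(a₁,…,a_K) with all aᵢ > 1, the mode has j-th component (aⱼ − 1)/(Σaᵢ − K).
Here Σaᵢ = 91 and K = 4, so p_D = (23 − 1)/(91 − 4) = 22/87 ≈ 0.2529.

MAP estimate of p_D = 0.2529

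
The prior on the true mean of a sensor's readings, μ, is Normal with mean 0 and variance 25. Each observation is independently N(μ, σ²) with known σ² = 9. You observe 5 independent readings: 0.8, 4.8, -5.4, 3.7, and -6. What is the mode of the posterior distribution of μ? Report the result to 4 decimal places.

μ̂_MAP = -0.3918

n = 5; x̄ = (0.8 + 4.8 + (-5.4) + 3.7 + (-6))/5 = -2.1/5 = -0.42.
For a Normal prior and Normal likelihood with known variance, the posterior is Normal; its mode equals its mean, the precision-weighted average.
Prior precision 1/σ₀² = 1/25 = 0.04; data precision n/σ² = 5/9.
μ̂ = (0.04·0 + (5/9)·(-0.42)) / (0.04 + 5/9) = (-7/30)/(134/225) = -105/268 ≈ -0.3918.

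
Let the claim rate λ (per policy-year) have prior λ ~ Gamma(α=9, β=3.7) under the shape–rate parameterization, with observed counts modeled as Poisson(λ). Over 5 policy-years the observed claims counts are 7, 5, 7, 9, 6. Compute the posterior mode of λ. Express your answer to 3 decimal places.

Σxᵢ = 7+5+7+9+6 = 34, with n = 5.
Posterior ∝ λ^8e^(−3.7λ) · λ^34e^(−5λ) = λ^42e^(−8.7λ), i.e. Gamma(shape=43, rate=8.7).
The mode of a Gamma(a, b) with a ≥ 1 (shape–rate) is (a−1)/b = 42/8.7 ≈ 4.828.

λ̂_MAP = 4.828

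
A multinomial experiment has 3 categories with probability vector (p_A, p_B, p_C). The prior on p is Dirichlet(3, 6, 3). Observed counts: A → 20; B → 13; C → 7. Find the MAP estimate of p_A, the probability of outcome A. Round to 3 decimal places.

MAP estimate of p_A = 0.449

The posterior is Dirichlet(αᵢ + nᵢ) = Dirichlet(23, 19, 10).
For a Dirichlet(a₁,…,a_K) with all aᵢ > 1, the mode has j-th component (aⱼ − 1)/(Σaᵢ − K).
Here Σaᵢ = 52 and K = 3, so p_A = (23 − 1)/(52 − 3) = 22/49 ≈ 0.449.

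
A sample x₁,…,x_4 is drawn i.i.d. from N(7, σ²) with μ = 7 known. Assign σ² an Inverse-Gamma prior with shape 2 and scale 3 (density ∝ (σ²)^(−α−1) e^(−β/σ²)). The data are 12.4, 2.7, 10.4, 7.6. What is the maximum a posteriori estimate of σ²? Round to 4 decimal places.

Sum of squared deviations about the known mean: SS = (12.4−7)² + (2.7−7)² + (10.4−7)² + (7.6−7)² = 59.57.
The Normal likelihood contributes (σ²)^(−n/2) exp(−SS/(2σ²)), so the posterior is Inverse-Gamma(α + n/2, β + SS/2) = Inverse-Gamma(4, 32.785).
The mode of Inverse-Gamma(a, b) is b/(a+1) = 32.785/5 ≈ 6.5570.

σ̂²_MAP = 6.5570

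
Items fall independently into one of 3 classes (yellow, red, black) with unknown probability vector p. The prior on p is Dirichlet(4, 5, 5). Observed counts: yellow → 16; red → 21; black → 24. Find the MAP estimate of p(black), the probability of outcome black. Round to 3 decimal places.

The posterior is Dirichlet(αᵢ + nᵢ) = Dirichlet(20, 26, 29).
For a Dirichlet(a₁,…,a_K) with all aᵢ > 1, the mode has j-th component (aⱼ − 1)/(Σaᵢ − K).
Here Σaᵢ = 75 and K = 3, so p(black) = (29 − 1)/(75 − 3) = 28/72 ≈ 0.389.

MAP estimate of p(black) = 0.389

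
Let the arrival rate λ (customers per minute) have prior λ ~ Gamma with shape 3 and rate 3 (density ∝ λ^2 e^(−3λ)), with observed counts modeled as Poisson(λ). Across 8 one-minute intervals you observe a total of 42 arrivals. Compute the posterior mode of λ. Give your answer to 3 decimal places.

Σxᵢ = 42, n = 8.
Posterior ∝ λ^2e^(−3λ) · λ^42e^(−8λ) = λ^44e^(−11λ), i.e. Gamma(shape=45, rate=11).
The mode of a Gamma(a, b) with a ≥ 1 (shape–rate) is (a−1)/b = 44/11 ≈ 4.000.

λ̂_MAP = 4.000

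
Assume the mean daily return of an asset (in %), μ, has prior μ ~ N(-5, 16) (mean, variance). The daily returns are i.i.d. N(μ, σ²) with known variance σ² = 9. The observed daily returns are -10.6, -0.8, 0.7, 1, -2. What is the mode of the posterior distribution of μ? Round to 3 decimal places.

μ̂_MAP = -2.609

n = 5; x̄ = ((-10.6) + (-0.8) + 0.7 + 1 + (-2))/5 = -11.7/5 = -2.34.
For a Normal prior and Normal likelihood with known variance, the posterior is Normal; its mode equals its mean, the precision-weighted average.
Prior precision 1/σ₀² = 1/16 = 0.0625; data precision n/σ² = 5/9.
μ̂ = (0.0625·(-5) + (5/9)·(-2.34)) / (0.0625 + 5/9) = (-1.6125)/(89/144) = -1161/445 ≈ -2.609.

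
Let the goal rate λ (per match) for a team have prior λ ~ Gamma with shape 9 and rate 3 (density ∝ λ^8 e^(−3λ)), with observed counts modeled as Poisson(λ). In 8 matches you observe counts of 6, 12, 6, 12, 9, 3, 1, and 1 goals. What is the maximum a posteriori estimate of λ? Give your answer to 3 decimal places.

λ̂_MAP = 5.273

Σxᵢ = 6+12+6+12+9+3+1+1 = 50, with n = 8.
Posterior ∝ λ^8e^(−3λ) · λ^50e^(−8λ) = λ^58e^(−11λ), i.e. Gamma(shape=59, rate=11).
The mode of a Gamma(a, b) with a ≥ 1 (shape–rate) is (a−1)/b = 58/11 ≈ 5.273.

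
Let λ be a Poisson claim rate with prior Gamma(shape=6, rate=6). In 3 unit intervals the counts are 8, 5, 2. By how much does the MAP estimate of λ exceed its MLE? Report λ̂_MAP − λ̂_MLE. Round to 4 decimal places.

MAP − MLE = -2.7778

Σxᵢ = 15. Posterior is Gamma(21, 9); MAP = (21−1)/9 = 20/9 ≈ 2.22222.
MLE = x̄ = 15/3 ≈ 5.00000.
Difference = 20/9 − 15/3 = -25/9 ≈ -2.7778.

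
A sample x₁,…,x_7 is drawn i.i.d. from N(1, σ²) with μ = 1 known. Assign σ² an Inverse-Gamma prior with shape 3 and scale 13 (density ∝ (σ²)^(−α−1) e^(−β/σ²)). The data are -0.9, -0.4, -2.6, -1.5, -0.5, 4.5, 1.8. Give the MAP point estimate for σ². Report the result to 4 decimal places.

Sum of squared deviations about the known mean: SS = (-0.9−1)² + (-0.4−1)² + (-2.6−1)² + (-1.5−1)² + (-0.5−1)² + (4.5−1)² + (1.8−1)² = 39.92.
The Normal likelihood contributes (σ²)^(−n/2) exp(−SS/(2σ²)), so the posterior is Inverse-Gamma(α + n/2, β + SS/2) = Inverse-Gamma(6.5, 32.96).
The mode of Inverse-Gamma(a, b) is b/(a+1) = 32.96/7.5 ≈ 4.3947.

σ̂²_MAP = 4.3947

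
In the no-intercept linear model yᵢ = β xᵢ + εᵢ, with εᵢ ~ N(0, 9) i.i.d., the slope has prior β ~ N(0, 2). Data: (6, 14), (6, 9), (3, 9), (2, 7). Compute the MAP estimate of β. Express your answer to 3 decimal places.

β̂_MAP = 2.000

log p(β | y) = −Σ(yᵢ − βxᵢ)²/(2·9) − β²/(2·2) + const.
Setting the derivative to zero: Σxᵢ(yᵢ − βxᵢ)/9 − β/2 = 0, so β = Σxᵢyᵢ / (Σxᵢ² + σ²/τ²).
Σxᵢyᵢ = 6·14 + 6·9 + 3·9 + 2·7 = 179; Σxᵢ² = 85; σ²/τ² = 4.5.
β̂_MAP = 179 / (85 + 4.5) = 179/89.5 ≈ 2.000.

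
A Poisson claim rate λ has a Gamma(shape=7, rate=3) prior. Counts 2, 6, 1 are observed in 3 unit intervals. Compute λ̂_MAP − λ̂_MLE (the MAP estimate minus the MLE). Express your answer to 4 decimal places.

Σxᵢ = 9. Posterior is Gamma(16, 6); MAP = (16−1)/6 = 15/6 ≈ 2.50000.
MLE = x̄ = 9/3 ≈ 3.00000.
Difference = 15/6 − 9/3 = -1/2 ≈ -0.5000.

MAP − MLE = -0.5000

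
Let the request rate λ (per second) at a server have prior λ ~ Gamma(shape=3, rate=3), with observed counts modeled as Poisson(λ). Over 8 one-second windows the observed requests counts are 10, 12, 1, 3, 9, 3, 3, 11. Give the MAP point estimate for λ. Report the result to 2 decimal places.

Σxᵢ = 10+12+1+3+9+3+3+11 = 52, with n = 8.
Posterior ∝ λ^2e^(−3λ) · λ^52e^(−8λ) = λ^54e^(−11λ), i.e. Gamma(shape=55, rate=11).
The mode of a Gamma(a, b) with a ≥ 1 (shape–rate) is (a−1)/b = 54/11 ≈ 4.91.

λ̂_MAP = 4.91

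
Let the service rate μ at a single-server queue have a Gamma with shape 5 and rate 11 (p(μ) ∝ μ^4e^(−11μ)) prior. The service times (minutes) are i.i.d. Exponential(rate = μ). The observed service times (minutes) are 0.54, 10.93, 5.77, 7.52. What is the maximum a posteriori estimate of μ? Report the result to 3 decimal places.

The Exponential(rate=μ) likelihood is ∝ μ^n e^(−μΣtᵢ). Here n = 4 and Σtᵢ = 0.54 + 10.93 + 5.77 + 7.52 = 24.76.
Posterior ∝ μ^4e^(−11μ) · μ^4e^(−24.76μ) = μ^8e^(−35.76μ), i.e. Gamma(9, 35.76).
Mode = (a−1)/b = 8/35.76 ≈ 0.224.

μ̂_MAP = 0.224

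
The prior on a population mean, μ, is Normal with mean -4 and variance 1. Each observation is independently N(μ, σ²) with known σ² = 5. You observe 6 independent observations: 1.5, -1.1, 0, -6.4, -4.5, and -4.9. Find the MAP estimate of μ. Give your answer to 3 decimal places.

n = 6; x̄ = (1.5 + (-1.1) + 0 + (-6.4) + (-4.5) + (-4.9))/6 = -15.4/6 = -77/30 ≈ -2.5667.
For a Normal prior and Normal likelihood with known variance, the posterior is Normal; its mode equals its mean, the precision-weighted average.
Prior precision 1/σ₀² = 1/1 = 1; data precision n/σ² = 6/5 = 1.2.
μ̂ = (1·(-4) + 1.2·(-77/30)) / (1 + 1.2) = (-7.08)/2.2 = -177/55 ≈ -3.218.

μ̂_MAP = -3.218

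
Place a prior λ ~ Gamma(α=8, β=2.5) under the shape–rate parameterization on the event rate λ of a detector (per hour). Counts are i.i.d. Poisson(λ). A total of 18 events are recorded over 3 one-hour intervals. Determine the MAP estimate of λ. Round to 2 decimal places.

Σxᵢ = 18, n = 3.
Posterior ∝ λ^7e^(−2.5λ) · λ^18e^(−3λ) = λ^25e^(−5.5λ), i.e. Gamma(shape=26, rate=5.5).
The mode of a Gamma(a, b) with a ≥ 1 (shape–rate) is (a−1)/b = 25/5.5 ≈ 4.55.

λ̂_MAP = 4.55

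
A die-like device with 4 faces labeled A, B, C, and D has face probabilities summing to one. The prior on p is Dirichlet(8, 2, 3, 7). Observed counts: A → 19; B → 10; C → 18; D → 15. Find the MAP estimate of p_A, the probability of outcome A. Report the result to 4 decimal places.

MAP estimate of p_A = 0.3333

The posterior is Dirichlet(αᵢ + nᵢ) = Dirichlet(27, 12, 21, 22).
For a Dirichlet(a₁,…,a_K) with all aᵢ > 1, the mode has j-th component (aⱼ − 1)/(Σaᵢ − K).
Here Σaᵢ = 82 and K = 4, so p_A = (27 − 1)/(82 − 4) = 26/78 ≈ 0.3333.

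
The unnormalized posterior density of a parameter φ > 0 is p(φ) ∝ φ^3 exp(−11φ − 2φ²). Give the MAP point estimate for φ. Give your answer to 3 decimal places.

φ̂_MAP = 0.250

ℓ'(φ) = 3/φ − 11 − 4φ. Setting this to zero and multiplying by φ: 4φ² + 11φ − 3 = 0.
φ = (−11 + √(11² + 4·4·3)) / (2·4) = (−11 + √169) / 8 = (−11 + 13)/8 = 1/4.
ℓ''(φ) = −3/φ² − 4 < 0, confirming a maximum.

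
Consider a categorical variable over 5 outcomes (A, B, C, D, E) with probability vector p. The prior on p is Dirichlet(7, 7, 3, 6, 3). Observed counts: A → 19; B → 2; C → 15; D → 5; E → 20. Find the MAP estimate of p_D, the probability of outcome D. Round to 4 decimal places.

The posterior is Dirichlet(αᵢ + nᵢ) = Dirichlet(26, 9, 18, 11, 23).
For a Dirichlet(a₁,…,a_K) with all aᵢ > 1, the mode has j-th component (aⱼ − 1)/(Σaᵢ − K).
Here Σaᵢ = 87 and K = 5, so p_D = (11 − 1)/(87 − 5) = 10/82 ≈ 0.1220.

MAP estimate of p_D = 0.1220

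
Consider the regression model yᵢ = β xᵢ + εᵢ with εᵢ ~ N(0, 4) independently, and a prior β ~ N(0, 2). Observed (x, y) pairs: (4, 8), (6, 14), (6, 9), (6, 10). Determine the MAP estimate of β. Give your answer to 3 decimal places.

log p(β | y) = −Σ(yᵢ − βxᵢ)²/(2·4) − β²/(2·2) + const.
Setting the derivative to zero: Σxᵢ(yᵢ − βxᵢ)/4 − β/2 = 0, so β = Σxᵢyᵢ / (Σxᵢ² + σ²/τ²).
Σxᵢyᵢ = 4·8 + 6·14 + 6·9 + 6·10 = 230; Σxᵢ² = 124; σ²/τ² = 2.
β̂_MAP = 230 / (124 + 2) = 230/126 ≈ 1.825.

β̂_MAP = 1.825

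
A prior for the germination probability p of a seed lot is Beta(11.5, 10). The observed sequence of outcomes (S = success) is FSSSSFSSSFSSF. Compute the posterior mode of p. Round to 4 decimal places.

p̂_MAP = 0.6000

Prior: Beta(11.5, 10).
Data: 9 successes in 13 trials (from the sequence). The binomial likelihood contributes p^9(1−p)^4, so the posterior is Beta(11.5+9, 10+4) = Beta(20.5, 14).
For Beta(a, b) with a, b > 1 the mode is (a−1)/(a+b−2) = 19.5/32.5 ≈ 0.6000.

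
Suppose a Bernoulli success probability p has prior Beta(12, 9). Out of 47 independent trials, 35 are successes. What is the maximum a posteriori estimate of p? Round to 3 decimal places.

p̂_MAP = 0.697

Prior: Beta(12, 9).
Data: 35 successes in 47 trials. The binomial likelihood contributes p^35(1−p)^12, so the posterior is Beta(12+35, 9+12) = Beta(47, 21).
For Beta(a, b) with a, b > 1 the mode is (a−1)/(a+b−2) = 46/66 ≈ 0.697.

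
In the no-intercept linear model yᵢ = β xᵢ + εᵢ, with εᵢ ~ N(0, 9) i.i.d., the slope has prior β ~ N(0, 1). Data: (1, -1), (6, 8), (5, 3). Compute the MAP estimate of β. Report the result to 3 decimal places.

β̂_MAP = 0.873

log p(β | y) = −Σ(yᵢ − βxᵢ)²/(2·9) − β²/(2·1) + const.
Setting the derivative to zero: Σxᵢ(yᵢ − βxᵢ)/9 − β/1 = 0, so β = Σxᵢyᵢ / (Σxᵢ² + σ²/τ²).
Σxᵢyᵢ = 1·(-1) + 6·8 + 5·3 = 62; Σxᵢ² = 62; σ²/τ² = 9.
β̂_MAP = 62 / (62 + 9) = 62/71 ≈ 0.873.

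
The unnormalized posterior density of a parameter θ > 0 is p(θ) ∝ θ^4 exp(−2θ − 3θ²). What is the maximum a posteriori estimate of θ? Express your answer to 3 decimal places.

θ̂_MAP = 0.667

ℓ'(θ) = 4/θ − 2 − 6θ. Setting this to zero and multiplying by θ: 6θ² + 2θ − 4 = 0.
θ = (−2 + √(2² + 4·6·4)) / (2·6) = (−2 + √100) / 12 = (−2 + 10)/12 = 2/3.
ℓ''(θ) = −4/θ² − 6 < 0, confirming a maximum.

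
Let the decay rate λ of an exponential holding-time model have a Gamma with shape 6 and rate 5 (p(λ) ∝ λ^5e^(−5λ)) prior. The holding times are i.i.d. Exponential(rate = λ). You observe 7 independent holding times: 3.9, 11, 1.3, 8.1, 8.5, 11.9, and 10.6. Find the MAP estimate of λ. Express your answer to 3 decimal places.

The Exponential(rate=λ) likelihood is ∝ λ^n e^(−λΣtᵢ). Here n = 7 and Σtᵢ = 3.9 + 11 + 1.3 + 8.1 + 8.5 + 11.9 + 10.6 = 55.3.
Posterior ∝ λ^5e^(−5λ) · λ^7e^(−55.3λ) = λ^12e^(−60.3λ), i.e. Gamma(13, 60.3).
Mode = (a−1)/b = 12/60.3 ≈ 0.199.

λ̂_MAP = 0.199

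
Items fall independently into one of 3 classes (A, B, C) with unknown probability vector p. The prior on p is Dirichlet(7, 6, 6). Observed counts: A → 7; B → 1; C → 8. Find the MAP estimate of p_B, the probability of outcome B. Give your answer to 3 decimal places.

MAP estimate of p_B = 0.188

The posterior is Dirichlet(αᵢ + nᵢ) = Dirichlet(14, 7, 14).
For a Dirichlet(a₁,…,a_K) with all aᵢ > 1, the mode has j-th component (aⱼ − 1)/(Σaᵢ − K).
Here Σaᵢ = 35 and K = 3, so p_B = (7 − 1)/(35 − 3) = 6/32 ≈ 0.188.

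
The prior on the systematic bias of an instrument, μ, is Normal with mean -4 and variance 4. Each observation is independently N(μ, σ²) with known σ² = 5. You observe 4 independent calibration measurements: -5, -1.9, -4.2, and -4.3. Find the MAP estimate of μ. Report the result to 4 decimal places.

μ̂_MAP = -3.8857

n = 4; x̄ = ((-5) + (-1.9) + (-4.2) + (-4.3))/4 = -15.4/4 = -3.85.
For a Normal prior and Normal likelihood with known variance, the posterior is Normal; its mode equals its mean, the precision-weighted average.
Prior precision 1/σ₀² = 1/4 = 0.25; data precision n/σ² = 4/5 = 0.8.
μ̂ = (0.25·(-4) + 0.8·(-3.85)) / (0.25 + 0.8) = (-4.08)/1.05 = -136/35 ≈ -3.8857.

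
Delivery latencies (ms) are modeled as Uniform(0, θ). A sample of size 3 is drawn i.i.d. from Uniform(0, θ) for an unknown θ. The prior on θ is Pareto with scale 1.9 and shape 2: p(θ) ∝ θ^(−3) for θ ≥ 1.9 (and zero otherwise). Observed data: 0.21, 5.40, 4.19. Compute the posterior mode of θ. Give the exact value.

θ̂_MAP = 5.40

The Uniform(0, θ) likelihood is θ^(−n) for θ ≥ max(xᵢ), zero otherwise. Here max(xᵢ) = 5.40.
Posterior ∝ θ^(−3) · θ^(−3) = θ^(−6) on θ ≥ max(1.9, 5.40) = 5.40.
This density is strictly decreasing in θ, so the posterior mode lies at the lower boundary of the support.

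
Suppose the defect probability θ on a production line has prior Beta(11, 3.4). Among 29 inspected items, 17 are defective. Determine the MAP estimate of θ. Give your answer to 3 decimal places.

θ̂_MAP = 0.652

Prior: Beta(11, 3.4).
Data: 17 successes in 29 trials. The binomial likelihood contributes θ^17(1−θ)^12, so the posterior is Beta(11+17, 3.4+12) = Beta(28, 15.4).
For Beta(a, b) with a, b > 1 the mode is (a−1)/(a+b−2) = 27/41.4 ≈ 0.652.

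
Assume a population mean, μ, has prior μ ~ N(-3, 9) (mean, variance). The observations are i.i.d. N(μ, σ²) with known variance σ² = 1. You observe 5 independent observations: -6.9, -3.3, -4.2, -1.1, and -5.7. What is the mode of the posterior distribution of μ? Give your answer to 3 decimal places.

μ̂_MAP = -4.213

n = 5; x̄ = ((-6.9) + (-3.3) + (-4.2) + (-1.1) + (-5.7))/5 = -21.2/5 = -4.24.
For a Normal prior and Normal likelihood with known variance, the posterior is Normal; its mode equals its mean, the precision-weighted average.
Prior precision 1/σ₀² = 1/9; data precision n/σ² = 5/1 = 5.
μ̂ = ((1/9)·(-3) + 5·(-4.24)) / (1/9 + 5) = (-323/15)/(46/9) = -969/230 ≈ -4.213.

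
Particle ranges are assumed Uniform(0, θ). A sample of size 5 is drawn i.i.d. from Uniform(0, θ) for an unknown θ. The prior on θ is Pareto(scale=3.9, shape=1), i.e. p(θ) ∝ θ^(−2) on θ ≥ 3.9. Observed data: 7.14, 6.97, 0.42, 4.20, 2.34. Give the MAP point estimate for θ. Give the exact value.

θ̂_MAP = 7.14

The Uniform(0, θ) likelihood is θ^(−n) for θ ≥ max(xᵢ), zero otherwise. Here max(xᵢ) = 7.14.
Posterior ∝ θ^(−2) · θ^(−5) = θ^(−7) on θ ≥ max(3.9, 7.14) = 7.14.
This density is strictly decreasing in θ, so the posterior mode lies at the lower boundary of the support.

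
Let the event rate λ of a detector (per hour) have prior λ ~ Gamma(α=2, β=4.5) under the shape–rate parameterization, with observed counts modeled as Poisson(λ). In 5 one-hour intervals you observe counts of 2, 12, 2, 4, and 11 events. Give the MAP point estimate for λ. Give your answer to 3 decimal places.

λ̂_MAP = 3.368

Σxᵢ = 2+12+2+4+11 = 31, with n = 5.
Posterior ∝ λe^(−4.5λ) · λ^31e^(−5λ) = λ^32e^(−9.5λ), i.e. Gamma(shape=33, rate=9.5).
The mode of a Gamma(a, b) with a ≥ 1 (shape–rate) is (a−1)/b = 32/9.5 ≈ 3.368.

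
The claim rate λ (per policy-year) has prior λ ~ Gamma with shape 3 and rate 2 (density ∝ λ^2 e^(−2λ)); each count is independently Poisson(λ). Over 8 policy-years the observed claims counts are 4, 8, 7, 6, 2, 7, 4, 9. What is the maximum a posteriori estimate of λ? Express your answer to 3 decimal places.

Σxᵢ = 4+8+7+6+2+7+4+9 = 47, with n = 8.
Posterior ∝ λ^2e^(−2λ) · λ^47e^(−8λ) = λ^49e^(−10λ), i.e. Gamma(shape=50, rate=10).
The mode of a Gamma(a, b) with a ≥ 1 (shape–rate) is (a−1)/b = 49/10 ≈ 4.900.

λ̂_MAP = 4.900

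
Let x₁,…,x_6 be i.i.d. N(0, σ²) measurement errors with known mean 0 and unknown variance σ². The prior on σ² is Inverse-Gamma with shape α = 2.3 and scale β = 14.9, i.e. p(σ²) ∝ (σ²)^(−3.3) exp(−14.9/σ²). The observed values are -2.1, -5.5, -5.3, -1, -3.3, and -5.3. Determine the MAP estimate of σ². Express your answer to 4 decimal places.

Sum of squared deviations about the known mean: SS = (-2.1−0)² + (-5.5−0)² + (-5.3−0)² + (-1−0)² + (-3.3−0)² + (-5.3−0)² = 102.73.
The Normal likelihood contributes (σ²)^(−n/2) exp(−SS/(2σ²)), so the posterior is Inverse-Gamma(α + n/2, β + SS/2) = Inverse-Gamma(5.3, 66.265).
The mode of Inverse-Gamma(a, b) is b/(a+1) = 66.265/6.3 ≈ 10.5183.

σ̂²_MAP = 10.5183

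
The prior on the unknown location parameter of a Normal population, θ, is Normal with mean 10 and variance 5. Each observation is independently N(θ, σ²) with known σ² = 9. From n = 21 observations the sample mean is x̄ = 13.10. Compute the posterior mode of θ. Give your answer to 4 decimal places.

n = 21, x̄ = 13.10.
For a Normal prior and Normal likelihood with known variance, the posterior is Normal; its mode equals its mean, the precision-weighted average.
Prior precision 1/σ₀² = 1/5 = 0.2; data precision n/σ² = 21/9 = 7/3.
θ̂ = (0.2·10 + (7/3)·13.1) / (0.2 + 7/3) = (977/30)/(38/15) = 977/76 ≈ 12.8553.

θ̂_MAP = 12.8553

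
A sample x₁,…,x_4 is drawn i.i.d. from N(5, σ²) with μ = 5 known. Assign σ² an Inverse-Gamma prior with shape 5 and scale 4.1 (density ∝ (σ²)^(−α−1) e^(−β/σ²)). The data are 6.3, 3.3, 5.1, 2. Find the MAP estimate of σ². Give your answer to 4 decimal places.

σ̂²_MAP = 1.3619

Sum of squared deviations about the known mean: SS = (6.3−5)² + (3.3−5)² + (5.1−5)² + (2−5)² = 13.59.
The Normal likelihood contributes (σ²)^(−n/2) exp(−SS/(2σ²)), so the posterior is Inverse-Gamma(α + n/2, β + SS/2) = Inverse-Gamma(7, 10.895).
The mode of Inverse-Gamma(a, b) is b/(a+1) = 10.895/8 ≈ 1.3619.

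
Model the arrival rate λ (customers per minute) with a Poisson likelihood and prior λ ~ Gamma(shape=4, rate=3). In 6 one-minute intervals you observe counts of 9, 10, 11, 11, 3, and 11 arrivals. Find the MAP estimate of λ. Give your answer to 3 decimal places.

λ̂_MAP = 6.444

Σxᵢ = 9+10+11+11+3+11 = 55, with n = 6.
Posterior ∝ λ^3e^(−3λ) · λ^55e^(−6λ) = λ^58e^(−9λ), i.e. Gamma(shape=59, rate=9).
The mode of a Gamma(a, b) with a ≥ 1 (shape–rate) is (a−1)/b = 58/9 ≈ 6.444.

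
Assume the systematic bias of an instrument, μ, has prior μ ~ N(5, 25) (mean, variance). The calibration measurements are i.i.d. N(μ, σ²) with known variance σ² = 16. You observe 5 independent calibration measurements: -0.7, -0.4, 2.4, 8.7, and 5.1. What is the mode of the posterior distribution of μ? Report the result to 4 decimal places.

n = 5; x̄ = ((-0.7) + (-0.4) + 2.4 + 8.7 + 5.1)/5 = 15.1/5 = 3.02.
For a Normal prior and Normal likelihood with known variance, the posterior is Normal; its mode equals its mean, the precision-weighted average.
Prior precision 1/σ₀² = 1/25 = 0.04; data precision n/σ² = 5/16 = 0.3125.
μ̂ = (0.04·5 + 0.3125·3.02) / (0.04 + 0.3125) = 1.14375/0.3525 = 305/94 ≈ 3.2447.

μ̂_MAP = 3.2447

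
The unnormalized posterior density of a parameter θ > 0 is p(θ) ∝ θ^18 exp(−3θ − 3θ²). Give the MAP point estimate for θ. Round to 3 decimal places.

ℓ'(θ) = 18/θ − 3 − 6θ. Setting this to zero and multiplying by θ: 6θ² + 3θ − 18 = 0.
θ = (−3 + √(3² + 4·6·18)) / (2·6) = (−3 + √441) / 12 = (−3 + 21)/12 = 3/2.
ℓ''(θ) = −18/θ² − 6 < 0, confirming a maximum.

θ̂_MAP = 1.500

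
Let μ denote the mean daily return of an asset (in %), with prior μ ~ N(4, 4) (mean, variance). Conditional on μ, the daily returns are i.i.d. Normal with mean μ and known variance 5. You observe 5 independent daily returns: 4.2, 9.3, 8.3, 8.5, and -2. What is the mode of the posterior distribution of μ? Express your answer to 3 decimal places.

μ̂_MAP = 5.328

n = 5; x̄ = (4.2 + 9.3 + 8.3 + 8.5 + (-2))/5 = 28.3/5 = 5.66.
For a Normal prior and Normal likelihood with known variance, the posterior is Normal; its mode equals its mean, the precision-weighted average.
Prior precision 1/σ₀² = 1/4 = 0.25; data precision n/σ² = 5/5 = 1.
μ̂ = (0.25·4 + 1·5.66) / (0.25 + 1) = 6.66/1.25 = 5.328.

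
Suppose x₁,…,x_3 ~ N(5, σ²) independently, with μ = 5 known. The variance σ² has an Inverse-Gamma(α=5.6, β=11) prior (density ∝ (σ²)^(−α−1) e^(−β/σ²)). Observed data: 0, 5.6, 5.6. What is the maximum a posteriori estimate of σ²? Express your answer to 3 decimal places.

σ̂²_MAP = 2.946

Sum of squared deviations about the known mean: SS = (0−5)² + (5.6−5)² + (5.6−5)² = 25.72.
The Normal likelihood contributes (σ²)^(−n/2) exp(−SS/(2σ²)), so the posterior is Inverse-Gamma(α + n/2, β + SS/2) = Inverse-Gamma(7.1, 23.86).
The mode of Inverse-Gamma(a, b) is b/(a+1) = 23.86/8.1 ≈ 2.946.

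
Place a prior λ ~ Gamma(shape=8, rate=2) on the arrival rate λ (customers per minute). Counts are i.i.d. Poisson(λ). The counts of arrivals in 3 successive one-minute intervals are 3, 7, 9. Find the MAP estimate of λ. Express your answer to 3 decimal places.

Σxᵢ = 3+7+9 = 19, with n = 3.
Posterior ∝ λ^7e^(−2λ) · λ^19e^(−3λ) = λ^26e^(−5λ), i.e. Gamma(shape=27, rate=5).
The mode of a Gamma(a, b) with a ≥ 1 (shape–rate) is (a−1)/b = 26/5 ≈ 5.200.

λ̂_MAP = 5.200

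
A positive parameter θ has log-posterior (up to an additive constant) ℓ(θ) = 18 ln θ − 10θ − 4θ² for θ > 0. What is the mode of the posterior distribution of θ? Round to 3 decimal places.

ℓ'(θ) = 18/θ − 10 − 8θ. Setting this to zero and multiplying by θ: 8θ² + 10θ − 18 = 0.
θ = (−10 + √(10² + 4·8·18)) / (2·8) = (−10 + √676) / 16 = (−10 + 26)/16 = 1.
ℓ''(θ) = −18/θ² − 8 < 0, confirming a maximum.

θ̂_MAP = 1.000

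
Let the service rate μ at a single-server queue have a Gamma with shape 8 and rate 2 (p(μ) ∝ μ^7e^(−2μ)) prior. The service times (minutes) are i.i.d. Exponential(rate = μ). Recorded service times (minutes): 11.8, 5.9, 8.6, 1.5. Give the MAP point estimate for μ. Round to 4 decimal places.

μ̂_MAP = 0.3691

The Exponential(rate=μ) likelihood is ∝ μ^n e^(−μΣtᵢ). Here n = 4 and Σtᵢ = 11.8 + 5.9 + 8.6 + 1.5 = 27.8.
Posterior ∝ μ^7e^(−2μ) · μ^4e^(−27.8μ) = μ^11e^(−29.8μ), i.e. Gamma(12, 29.8).
Mode = (a−1)/b = 11/29.8 ≈ 0.3691.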